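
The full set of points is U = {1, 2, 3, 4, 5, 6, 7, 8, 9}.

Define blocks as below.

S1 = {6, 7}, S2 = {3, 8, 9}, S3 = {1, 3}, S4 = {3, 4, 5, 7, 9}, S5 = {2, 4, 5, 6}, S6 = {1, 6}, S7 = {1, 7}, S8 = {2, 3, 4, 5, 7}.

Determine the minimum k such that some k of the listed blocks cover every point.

S2, S6, and S8 cover everything between them: the union {1, 2, 3, 4, 5, 6, 7, 8, 9} is all of U.
Only S2 contains 8, so S2 is forced; the remaining 6 points need at least 2 more blocks (each remaining block adds at most 4) — so at least 3 blocks are needed, and 3 is optimal.

3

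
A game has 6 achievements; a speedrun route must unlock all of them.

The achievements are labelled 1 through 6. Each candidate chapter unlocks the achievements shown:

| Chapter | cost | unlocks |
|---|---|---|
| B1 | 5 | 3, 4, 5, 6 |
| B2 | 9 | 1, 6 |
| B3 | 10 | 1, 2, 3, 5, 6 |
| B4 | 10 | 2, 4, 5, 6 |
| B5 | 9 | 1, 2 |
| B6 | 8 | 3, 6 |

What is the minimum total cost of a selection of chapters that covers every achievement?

B1, B5 together cover every achievement (B1 ∪ B5 = {1, 2, 3, 4, 5, 6}); total cost 5 + 9 = 14.
No covering selection has total cost below 14.

14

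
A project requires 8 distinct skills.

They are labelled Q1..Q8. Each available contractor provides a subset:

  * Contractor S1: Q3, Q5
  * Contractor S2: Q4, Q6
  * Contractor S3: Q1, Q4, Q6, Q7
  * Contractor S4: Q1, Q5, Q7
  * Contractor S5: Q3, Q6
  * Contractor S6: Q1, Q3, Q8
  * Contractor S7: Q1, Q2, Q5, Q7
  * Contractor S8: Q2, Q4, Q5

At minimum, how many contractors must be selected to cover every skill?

3

S2 and S6 and S7 together: S2 ∪ S6 ∪ S7 = {Q1, Q2, Q3, Q4, Q5, Q6, Q7, Q8} — every skill is covered.
Only S6 contains Q8, so S6 is forced; the remaining 5 skills need at least 2 more contractors (each remaining contractor adds at most 3) — so at least 3 contractors are needed, and 3 is optimal.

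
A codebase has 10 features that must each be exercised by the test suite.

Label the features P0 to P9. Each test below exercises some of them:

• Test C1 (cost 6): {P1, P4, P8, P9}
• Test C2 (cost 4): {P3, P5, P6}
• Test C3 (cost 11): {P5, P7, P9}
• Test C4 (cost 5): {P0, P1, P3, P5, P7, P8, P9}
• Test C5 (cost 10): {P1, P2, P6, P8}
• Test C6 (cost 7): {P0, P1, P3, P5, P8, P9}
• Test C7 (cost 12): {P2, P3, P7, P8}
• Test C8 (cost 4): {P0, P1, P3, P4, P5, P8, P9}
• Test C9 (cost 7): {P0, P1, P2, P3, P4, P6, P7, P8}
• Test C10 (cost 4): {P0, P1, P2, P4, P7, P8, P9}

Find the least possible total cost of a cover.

C2, C10 together cover every feature (C2 ∪ C10 = {P0, P1, P2, P3, P4, P5, P6, P7, P8, P9}); total cost 4 + 4 = 8.
The greedy pick C8, C10, C2 costs 12; no covering selection beats 8.

8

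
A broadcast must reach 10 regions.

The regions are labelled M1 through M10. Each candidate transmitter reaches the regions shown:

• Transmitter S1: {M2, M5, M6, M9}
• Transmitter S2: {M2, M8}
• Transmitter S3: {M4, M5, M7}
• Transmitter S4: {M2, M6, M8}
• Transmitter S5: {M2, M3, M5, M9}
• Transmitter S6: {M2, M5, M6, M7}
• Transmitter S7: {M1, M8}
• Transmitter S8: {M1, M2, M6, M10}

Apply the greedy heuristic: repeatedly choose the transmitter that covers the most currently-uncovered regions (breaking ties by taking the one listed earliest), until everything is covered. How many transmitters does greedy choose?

Greedy: pick S1 (covers 4 new) → pick S3 (covers 2 new) → pick S7 (covers 2 new) → pick S5 (covers 1 new) → pick S8 (covers 1 new). Total picks: 5.
(The true minimum cover uses only 4 transmitters, so greedy is not optimal here.)

5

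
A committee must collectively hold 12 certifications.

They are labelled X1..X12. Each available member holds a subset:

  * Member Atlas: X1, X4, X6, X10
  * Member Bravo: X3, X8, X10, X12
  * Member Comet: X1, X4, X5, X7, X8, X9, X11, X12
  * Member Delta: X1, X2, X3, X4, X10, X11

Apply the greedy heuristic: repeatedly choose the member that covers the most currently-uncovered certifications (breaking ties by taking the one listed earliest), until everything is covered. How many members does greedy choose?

3

Greedy: pick Comet (covers 8 new) → pick Delta (covers 3 new) → pick Atlas (covers 1 new). Total picks: 3.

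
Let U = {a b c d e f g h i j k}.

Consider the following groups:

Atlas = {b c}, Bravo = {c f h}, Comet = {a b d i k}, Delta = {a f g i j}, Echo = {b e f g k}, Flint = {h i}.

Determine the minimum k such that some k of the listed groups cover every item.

4

Bravo and Comet and Delta and Echo together: Bravo ∪ Comet ∪ Delta ∪ Echo = {a, b, c, d, e, f, g, h, i, j, k} — every item is covered.
No 3 of the 6 groups cover everything (all 20 combinations miss at least one item), so 4 is optimal.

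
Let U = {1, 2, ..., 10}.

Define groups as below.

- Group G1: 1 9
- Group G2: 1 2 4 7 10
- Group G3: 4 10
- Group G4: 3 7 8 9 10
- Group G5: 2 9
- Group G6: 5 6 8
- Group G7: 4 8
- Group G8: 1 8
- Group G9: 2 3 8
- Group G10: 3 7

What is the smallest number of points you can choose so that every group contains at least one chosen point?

The 4 points {4, 7, 8, 9} hit every group.
The groups G3, G5, G6, G10 are pairwise disjoint, so any hitting set needs a separate point for each — at least 4. Hence 4 is optimal.

4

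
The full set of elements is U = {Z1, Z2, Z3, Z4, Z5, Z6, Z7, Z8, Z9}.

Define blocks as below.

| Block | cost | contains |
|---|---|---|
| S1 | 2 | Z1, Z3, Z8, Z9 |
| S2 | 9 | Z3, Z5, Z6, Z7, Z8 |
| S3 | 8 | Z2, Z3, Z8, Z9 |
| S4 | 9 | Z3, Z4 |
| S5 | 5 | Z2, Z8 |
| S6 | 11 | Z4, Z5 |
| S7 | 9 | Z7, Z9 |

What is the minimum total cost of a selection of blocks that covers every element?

25

S1, S2, S4, S5 together cover every element (S1 ∪ S2 ∪ S4 ∪ S5 = {Z1, Z2, Z3, Z4, Z5, Z6, Z7, Z8, Z9}); total cost 2 + 9 + 9 + 5 = 25.
No covering selection has total cost below 25.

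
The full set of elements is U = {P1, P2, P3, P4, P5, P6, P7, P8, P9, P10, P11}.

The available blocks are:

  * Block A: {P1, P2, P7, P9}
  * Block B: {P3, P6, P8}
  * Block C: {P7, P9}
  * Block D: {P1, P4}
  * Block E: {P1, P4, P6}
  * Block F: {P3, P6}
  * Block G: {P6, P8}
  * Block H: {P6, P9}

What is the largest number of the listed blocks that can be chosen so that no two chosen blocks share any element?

B, C, D are pairwise disjoint (B={P3,P6,P8}; C={P7,P9}; D={P1,P4}).
Every remaining block overlaps one of these, and no 4 of the listed blocks are pairwise disjoint, so 3 is the maximum.

3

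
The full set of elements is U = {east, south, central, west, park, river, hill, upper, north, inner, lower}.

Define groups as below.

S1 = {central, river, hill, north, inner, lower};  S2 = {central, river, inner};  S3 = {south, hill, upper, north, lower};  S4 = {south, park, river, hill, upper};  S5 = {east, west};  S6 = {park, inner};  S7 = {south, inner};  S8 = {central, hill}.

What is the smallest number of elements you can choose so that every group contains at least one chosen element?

3

H = {west, hill, inner} meets every group (each contains at least one member of H), and |H| = 3.
The groups S3, S5, S6 are pairwise disjoint, so any hitting set needs a separate element for each — at least 3. Hence 3 is optimal.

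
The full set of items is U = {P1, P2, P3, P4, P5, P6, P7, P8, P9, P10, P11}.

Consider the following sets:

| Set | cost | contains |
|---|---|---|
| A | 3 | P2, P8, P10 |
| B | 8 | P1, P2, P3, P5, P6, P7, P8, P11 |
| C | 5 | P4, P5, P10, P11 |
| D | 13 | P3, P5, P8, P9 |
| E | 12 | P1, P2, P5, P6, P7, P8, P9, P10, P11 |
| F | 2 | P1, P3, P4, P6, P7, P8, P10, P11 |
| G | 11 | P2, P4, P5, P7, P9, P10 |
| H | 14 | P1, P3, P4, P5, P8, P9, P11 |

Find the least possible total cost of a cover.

F, G together cover every item (F ∪ G = {P1, P2, P3, P4, P5, P6, P7, P8, P9, P10, P11}); total cost 2 + 11 = 13.
The greedy pick F, A, C, G costs 21; no covering selection beats 13.

13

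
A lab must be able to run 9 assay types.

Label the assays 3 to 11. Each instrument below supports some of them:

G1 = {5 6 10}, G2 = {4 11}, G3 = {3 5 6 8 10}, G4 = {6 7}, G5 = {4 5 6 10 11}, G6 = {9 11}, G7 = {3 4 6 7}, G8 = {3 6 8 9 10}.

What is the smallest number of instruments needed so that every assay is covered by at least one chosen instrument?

Take {G5, G7, G8}. Their union is {3, 4, 5, 6, 7, 8, 9, 10, 11}, which is all 9 assays.
No 2 of the 8 instruments cover everything (all 28 combinations miss at least one assay), so 3 is optimal.

3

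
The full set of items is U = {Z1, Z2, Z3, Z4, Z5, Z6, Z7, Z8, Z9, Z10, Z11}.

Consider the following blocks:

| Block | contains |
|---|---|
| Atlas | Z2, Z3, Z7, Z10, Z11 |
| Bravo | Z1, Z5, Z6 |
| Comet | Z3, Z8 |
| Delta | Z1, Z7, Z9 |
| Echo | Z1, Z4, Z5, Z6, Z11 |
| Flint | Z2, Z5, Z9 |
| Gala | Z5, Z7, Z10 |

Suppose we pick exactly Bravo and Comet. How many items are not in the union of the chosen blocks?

6

Union of Bravo, Comet = {Z1, Z3, Z5, Z6, Z8}.
Not covered: Z2, Z4, Z7, Z9, Z10, Z11 — 6 items.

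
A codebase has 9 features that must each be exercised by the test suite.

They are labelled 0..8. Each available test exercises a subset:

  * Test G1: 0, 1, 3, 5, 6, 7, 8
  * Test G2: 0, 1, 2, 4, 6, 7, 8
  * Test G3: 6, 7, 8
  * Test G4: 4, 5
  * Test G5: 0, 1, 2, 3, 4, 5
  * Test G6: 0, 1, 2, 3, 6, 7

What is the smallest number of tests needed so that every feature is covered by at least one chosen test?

2

Take {G2, G5}. Their union is {0, 1, 2, 3, 4, 5, 6, 7, 8}, which is all 9 features.
No single test has all 9 features (the largest, G1, has 7), so 2 is optimal.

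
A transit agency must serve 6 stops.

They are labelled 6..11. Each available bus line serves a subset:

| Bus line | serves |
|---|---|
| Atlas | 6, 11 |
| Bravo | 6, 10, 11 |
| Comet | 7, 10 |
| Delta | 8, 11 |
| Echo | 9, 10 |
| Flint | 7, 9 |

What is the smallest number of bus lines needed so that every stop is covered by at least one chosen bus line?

3

Bravo and Delta and Flint together: Bravo ∪ Delta ∪ Flint = {6, 7, 8, 9, 10, 11} — every stop is covered.
Only Delta contains 8, so Delta is forced; the remaining 4 stops need at least 2 more bus lines (each remaining bus line adds at most 2) — so at least 3 bus lines are needed, and 3 is optimal.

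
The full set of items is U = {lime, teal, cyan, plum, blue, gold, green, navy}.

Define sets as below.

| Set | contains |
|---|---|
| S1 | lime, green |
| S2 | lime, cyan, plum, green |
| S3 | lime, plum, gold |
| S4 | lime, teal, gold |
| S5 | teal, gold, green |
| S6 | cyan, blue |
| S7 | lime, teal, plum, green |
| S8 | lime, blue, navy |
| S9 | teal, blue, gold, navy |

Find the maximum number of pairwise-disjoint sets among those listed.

2

S1, S6 are pairwise disjoint (S1={lime,green}; S6={cyan,blue}).
Every remaining set overlaps one of these, and no 3 of the listed sets are pairwise disjoint, so 2 is the maximum.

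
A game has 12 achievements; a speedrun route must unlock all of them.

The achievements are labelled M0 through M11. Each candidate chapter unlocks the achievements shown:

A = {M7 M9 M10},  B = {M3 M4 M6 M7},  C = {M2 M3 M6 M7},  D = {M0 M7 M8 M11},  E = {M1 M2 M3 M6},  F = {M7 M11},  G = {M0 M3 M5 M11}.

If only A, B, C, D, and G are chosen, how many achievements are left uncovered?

1

Union of A, B, C, D, G = {M0, M2, M3, M4, M5, M6, M7, M8, M9, M10, M11}.
Not covered: M1 — 1 achievement.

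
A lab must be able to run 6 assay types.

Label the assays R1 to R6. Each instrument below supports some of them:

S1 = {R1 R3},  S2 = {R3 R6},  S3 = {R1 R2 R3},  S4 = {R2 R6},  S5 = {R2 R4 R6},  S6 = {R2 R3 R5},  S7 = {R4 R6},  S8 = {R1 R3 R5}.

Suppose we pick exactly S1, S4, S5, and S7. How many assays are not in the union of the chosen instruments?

Union of S1, S4, S5, S7 = {R1, R2, R3, R4, R6}.
Not covered: R5 — 1 assay.

1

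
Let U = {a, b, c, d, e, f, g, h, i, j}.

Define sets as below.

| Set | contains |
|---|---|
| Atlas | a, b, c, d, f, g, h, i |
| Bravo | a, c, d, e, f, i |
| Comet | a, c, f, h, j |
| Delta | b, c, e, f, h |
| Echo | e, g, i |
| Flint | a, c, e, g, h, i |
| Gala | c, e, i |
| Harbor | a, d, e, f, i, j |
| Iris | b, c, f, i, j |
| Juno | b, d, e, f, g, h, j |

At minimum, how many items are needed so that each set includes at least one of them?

Take T = {f, i}. Each listed set contains at least one of these, so T is a hitting set of size 2.
The sets Comet, Echo are pairwise disjoint, so any hitting set needs a separate item for each — at least 2. Hence 2 is optimal.

2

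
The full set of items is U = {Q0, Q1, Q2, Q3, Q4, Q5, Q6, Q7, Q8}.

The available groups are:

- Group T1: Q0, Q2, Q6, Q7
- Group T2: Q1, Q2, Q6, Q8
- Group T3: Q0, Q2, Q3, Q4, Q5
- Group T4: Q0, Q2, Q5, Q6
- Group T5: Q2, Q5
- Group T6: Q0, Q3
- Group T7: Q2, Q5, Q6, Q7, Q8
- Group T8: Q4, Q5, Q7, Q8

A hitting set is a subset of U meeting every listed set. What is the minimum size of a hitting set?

3

H = {Q3, Q5, Q6} meets every group (each contains at least one member of H), and |H| = 3.
No choice of 2 items meets every group, so 3 is the minimum.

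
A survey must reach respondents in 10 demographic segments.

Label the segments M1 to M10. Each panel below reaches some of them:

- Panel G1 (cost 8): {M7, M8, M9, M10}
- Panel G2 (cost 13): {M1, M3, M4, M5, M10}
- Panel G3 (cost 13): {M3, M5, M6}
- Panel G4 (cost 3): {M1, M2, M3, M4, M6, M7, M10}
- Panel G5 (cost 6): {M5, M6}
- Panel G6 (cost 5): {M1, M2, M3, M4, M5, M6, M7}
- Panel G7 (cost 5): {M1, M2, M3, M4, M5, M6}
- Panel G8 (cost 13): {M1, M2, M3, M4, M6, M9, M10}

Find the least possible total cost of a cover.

13

G1, G7 together cover every segment (G1 ∪ G7 = {M1, M2, M3, M4, M5, M6, M7, M8, M9, M10}); total cost 8 + 5 = 13.
The greedy pick G4, G1, G6 costs 16; no covering selection beats 13.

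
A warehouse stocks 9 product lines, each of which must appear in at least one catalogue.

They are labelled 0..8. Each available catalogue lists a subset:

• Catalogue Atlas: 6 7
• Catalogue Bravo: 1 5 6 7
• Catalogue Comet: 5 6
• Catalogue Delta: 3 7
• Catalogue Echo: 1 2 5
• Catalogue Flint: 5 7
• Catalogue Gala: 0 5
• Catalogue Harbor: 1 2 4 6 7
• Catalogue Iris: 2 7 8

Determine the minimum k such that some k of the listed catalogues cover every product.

Delta and Gala and Harbor and Iris together: Delta ∪ Gala ∪ Harbor ∪ Iris = {0, 1, 2, 3, 4, 5, 6, 7, 8} — every product is covered.
No 3 of the 9 catalogues cover everything (all 84 combinations miss at least one product), so 4 is optimal.

4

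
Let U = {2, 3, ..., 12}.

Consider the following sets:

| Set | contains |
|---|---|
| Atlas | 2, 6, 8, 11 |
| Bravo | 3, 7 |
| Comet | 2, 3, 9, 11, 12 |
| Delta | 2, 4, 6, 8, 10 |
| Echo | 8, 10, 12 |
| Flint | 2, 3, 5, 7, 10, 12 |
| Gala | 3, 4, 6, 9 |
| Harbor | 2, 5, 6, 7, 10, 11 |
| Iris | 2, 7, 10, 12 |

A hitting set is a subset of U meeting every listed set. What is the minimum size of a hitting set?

The 3 items {3, 7, 8} hit every set.
No choice of 2 items meets every set, so 3 is the minimum.

3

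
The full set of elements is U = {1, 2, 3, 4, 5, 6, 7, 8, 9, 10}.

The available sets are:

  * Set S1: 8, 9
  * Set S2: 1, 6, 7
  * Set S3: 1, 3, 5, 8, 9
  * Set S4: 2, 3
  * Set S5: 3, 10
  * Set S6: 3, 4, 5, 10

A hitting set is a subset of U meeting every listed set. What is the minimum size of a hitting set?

The 3 elements {1, 3, 8} hit every set.
The sets S1, S2, S6 are pairwise disjoint, so any hitting set needs a separate element for each — at least 3. Hence 3 is optimal.

3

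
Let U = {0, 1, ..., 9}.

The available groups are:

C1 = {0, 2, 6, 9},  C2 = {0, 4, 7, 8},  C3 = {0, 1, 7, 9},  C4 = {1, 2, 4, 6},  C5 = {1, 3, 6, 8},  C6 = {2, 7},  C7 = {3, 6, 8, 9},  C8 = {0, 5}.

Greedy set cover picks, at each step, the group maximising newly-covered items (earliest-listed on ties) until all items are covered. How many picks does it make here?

Greedy: pick C1 (covers 4 new) → pick C2 (covers 3 new) → pick C5 (covers 2 new) → pick C8 (covers 1 new). Total picks: 4.

4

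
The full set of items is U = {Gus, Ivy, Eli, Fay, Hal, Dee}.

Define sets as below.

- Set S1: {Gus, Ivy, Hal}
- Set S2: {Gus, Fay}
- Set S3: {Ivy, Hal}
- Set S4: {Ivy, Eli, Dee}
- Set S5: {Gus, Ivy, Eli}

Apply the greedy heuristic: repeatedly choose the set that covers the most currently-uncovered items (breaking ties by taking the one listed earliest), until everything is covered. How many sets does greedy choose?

Greedy: pick S1 (covers 3 new) → pick S4 (covers 2 new) → pick S2 (covers 1 new). Total picks: 3.

3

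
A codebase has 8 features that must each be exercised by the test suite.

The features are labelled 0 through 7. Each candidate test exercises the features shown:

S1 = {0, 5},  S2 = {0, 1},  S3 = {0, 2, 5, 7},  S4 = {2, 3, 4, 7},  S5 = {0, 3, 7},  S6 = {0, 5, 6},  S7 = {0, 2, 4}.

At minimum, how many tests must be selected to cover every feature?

Take {S2, S4, S6}. Their union is {0, 1, 2, 3, 4, 5, 6, 7}, which is all 8 features.
Only S2 contains 1, so S2 is forced; the remaining 6 features need at least 2 more tests (each remaining test adds at most 4) — so at least 3 tests are needed, and 3 is optimal.

3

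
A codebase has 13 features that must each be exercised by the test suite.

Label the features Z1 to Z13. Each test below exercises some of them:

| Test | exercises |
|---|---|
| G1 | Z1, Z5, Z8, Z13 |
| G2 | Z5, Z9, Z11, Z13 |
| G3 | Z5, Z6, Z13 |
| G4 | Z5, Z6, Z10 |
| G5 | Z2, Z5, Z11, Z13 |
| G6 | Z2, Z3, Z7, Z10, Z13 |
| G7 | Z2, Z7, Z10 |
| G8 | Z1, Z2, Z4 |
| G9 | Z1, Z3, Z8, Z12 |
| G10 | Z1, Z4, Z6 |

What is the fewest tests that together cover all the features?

4

G2 and G6 and G9 and G10 together: G2 ∪ G6 ∪ G9 ∪ G10 = {Z1, Z2, Z3, Z4, Z5, Z6, Z7, Z8, Z9, Z10, Z11, Z12, Z13} — every feature is covered.
Only G2 contains Z9, so G2 is forced; the remaining 9 features need at least 3 more tests (each remaining test adds at most 4) — so at least 4 tests are needed, and 4 is optimal.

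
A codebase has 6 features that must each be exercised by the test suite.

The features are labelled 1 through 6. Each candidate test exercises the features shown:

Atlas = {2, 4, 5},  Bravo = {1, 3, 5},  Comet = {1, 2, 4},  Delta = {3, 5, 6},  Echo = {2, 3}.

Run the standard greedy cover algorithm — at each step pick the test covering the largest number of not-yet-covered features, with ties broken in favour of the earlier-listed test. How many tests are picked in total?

3

Greedy: pick Atlas (covers 3 new) → pick Bravo (covers 2 new) → pick Delta (covers 1 new). Total picks: 3.
(The true minimum cover uses only 2 tests, so greedy is not optimal here.)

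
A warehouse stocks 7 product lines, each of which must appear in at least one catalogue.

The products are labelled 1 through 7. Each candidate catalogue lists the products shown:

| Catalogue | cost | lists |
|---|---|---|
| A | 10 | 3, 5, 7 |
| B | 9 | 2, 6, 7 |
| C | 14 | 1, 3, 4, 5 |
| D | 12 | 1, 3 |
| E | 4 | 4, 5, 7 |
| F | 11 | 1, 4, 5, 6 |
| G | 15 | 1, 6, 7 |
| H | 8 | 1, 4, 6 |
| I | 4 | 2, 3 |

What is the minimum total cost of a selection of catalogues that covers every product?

16

E, H, I together cover every product (E ∪ H ∪ I = {1, 2, 3, 4, 5, 6, 7}); total cost 4 + 8 + 4 = 16.
No covering selection has total cost below 16.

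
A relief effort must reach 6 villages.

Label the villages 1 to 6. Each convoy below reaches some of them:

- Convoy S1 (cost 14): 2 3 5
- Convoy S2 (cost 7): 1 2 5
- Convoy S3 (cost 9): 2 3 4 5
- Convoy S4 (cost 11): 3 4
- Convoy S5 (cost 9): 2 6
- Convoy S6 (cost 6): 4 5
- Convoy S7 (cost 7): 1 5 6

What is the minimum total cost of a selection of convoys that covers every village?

16

S3, S7 together cover every village (S3 ∪ S7 = {1, 2, 3, 4, 5, 6}); total cost 9 + 7 = 16.
No covering selection has total cost below 16.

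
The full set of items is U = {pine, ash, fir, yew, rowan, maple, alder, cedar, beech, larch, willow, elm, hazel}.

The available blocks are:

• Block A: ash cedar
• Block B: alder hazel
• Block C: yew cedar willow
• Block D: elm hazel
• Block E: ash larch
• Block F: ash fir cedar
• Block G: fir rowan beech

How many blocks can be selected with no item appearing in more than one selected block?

C, D, E, G are pairwise disjoint (C={yew,cedar,willow}; D={elm,hazel}; E={ash,larch}; G={fir,rowan,beech}).
Every remaining block overlaps one of these, and no 5 of the listed blocks are pairwise disjoint, so 4 is the maximum.

4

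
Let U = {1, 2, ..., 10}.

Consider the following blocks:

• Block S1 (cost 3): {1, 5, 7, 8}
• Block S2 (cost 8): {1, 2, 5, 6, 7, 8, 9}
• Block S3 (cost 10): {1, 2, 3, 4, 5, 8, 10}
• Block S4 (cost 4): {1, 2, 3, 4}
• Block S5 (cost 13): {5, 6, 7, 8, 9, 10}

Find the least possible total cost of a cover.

S4, S5 together cover every point (S4 ∪ S5 = {1, 2, 3, 4, 5, 6, 7, 8, 9, 10}); total cost 4 + 13 = 17.
The greedy pick S1, S4, S2, S3 costs 25; no covering selection beats 17.

17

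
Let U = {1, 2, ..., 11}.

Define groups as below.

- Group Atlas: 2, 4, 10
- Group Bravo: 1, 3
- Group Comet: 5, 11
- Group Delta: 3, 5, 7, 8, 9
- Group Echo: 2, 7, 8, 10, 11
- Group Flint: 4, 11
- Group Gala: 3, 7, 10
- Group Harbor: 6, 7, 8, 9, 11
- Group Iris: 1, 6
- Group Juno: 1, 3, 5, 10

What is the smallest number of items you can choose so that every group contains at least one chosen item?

4

H = {2, 3, 6, 11} meets every group (each contains at least one member of H), and |H| = 4.
No choice of 3 items meets every group, so 4 is the minimum.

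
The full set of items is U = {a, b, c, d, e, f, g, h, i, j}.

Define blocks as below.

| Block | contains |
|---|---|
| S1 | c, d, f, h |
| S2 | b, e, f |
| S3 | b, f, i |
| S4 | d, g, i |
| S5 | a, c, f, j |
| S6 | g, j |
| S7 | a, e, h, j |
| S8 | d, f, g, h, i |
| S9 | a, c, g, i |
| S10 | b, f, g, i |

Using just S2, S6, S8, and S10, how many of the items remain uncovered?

Union of S2, S6, S8, S10 = {b, d, e, f, g, h, i, j}.
Not covered: a, c — 2 items.

2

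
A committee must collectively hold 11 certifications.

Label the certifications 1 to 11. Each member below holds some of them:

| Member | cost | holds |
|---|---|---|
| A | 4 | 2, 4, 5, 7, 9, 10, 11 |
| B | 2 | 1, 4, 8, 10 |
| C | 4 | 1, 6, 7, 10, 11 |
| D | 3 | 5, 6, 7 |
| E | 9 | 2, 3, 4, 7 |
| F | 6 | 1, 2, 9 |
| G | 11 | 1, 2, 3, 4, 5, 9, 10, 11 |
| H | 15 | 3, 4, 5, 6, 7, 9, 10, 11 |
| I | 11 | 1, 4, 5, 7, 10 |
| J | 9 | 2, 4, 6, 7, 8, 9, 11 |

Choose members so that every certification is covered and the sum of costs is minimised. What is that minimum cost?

16

B, D, G together cover every certification (B ∪ D ∪ G = {1, 2, 3, 4, 5, 6, 7, 8, 9, 10, 11}); total cost 2 + 3 + 11 = 16.
The greedy pick B, A, D, E costs 18; no covering selection beats 16.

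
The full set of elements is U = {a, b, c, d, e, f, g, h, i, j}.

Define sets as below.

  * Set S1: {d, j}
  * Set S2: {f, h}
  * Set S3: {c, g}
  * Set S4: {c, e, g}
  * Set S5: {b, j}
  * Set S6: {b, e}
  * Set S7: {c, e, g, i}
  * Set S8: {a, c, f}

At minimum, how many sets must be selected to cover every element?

S1, S2, S6, S7, and S8 cover everything between them: the union {a, b, c, d, e, f, g, h, i, j} is all of U.
No 4 of the 8 sets cover everything (all 70 combinations miss at least one element), so 5 is optimal.

5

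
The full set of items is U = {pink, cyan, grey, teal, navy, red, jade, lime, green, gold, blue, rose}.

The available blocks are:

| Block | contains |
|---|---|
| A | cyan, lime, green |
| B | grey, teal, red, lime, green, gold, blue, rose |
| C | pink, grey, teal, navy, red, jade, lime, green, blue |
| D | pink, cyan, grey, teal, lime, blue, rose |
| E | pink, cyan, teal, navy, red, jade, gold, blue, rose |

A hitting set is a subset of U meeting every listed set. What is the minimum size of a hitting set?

2

Take H = {jade, lime}. Each listed block contains at least one of these, so H is a hitting set of size 2.
No single item lies in every block, so at least 2 are needed and 2 is optimal.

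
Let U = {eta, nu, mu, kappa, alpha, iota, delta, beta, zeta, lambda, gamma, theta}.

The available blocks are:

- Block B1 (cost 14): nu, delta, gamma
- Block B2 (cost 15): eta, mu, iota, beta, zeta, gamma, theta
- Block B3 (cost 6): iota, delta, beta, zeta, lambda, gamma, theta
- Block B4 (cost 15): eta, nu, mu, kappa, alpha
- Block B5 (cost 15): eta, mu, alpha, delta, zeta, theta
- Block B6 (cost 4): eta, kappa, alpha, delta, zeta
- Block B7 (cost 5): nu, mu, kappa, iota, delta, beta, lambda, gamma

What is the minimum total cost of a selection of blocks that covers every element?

B3, B6, B7 together cover every element (B3 ∪ B6 ∪ B7 = {eta, nu, mu, kappa, alpha, iota, delta, beta, zeta, lambda, gamma, theta}); total cost 6 + 4 + 5 = 15.
No covering selection has total cost below 15.

15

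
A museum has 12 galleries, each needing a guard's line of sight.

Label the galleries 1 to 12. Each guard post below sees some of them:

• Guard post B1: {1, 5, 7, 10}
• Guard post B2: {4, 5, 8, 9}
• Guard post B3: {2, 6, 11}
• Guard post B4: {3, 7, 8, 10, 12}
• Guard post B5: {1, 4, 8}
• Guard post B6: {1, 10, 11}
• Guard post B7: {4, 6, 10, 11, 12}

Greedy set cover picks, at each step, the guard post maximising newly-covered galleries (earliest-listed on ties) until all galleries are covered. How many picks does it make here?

Greedy: pick B4 (covers 5 new) → pick B2 (covers 3 new) → pick B3 (covers 3 new) → pick B1 (covers 1 new). Total picks: 4.

4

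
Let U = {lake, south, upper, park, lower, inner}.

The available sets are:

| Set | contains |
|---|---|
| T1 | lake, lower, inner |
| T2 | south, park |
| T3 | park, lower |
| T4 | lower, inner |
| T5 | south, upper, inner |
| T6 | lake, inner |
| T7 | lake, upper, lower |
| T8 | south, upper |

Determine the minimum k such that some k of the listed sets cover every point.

Take {T1, T3, T5}. Their union is {lake, south, upper, park, lower, inner}, which is all 6 points.
No 2 of the 8 sets cover everything (all 28 combinations miss at least one point), so 3 is optimal.

3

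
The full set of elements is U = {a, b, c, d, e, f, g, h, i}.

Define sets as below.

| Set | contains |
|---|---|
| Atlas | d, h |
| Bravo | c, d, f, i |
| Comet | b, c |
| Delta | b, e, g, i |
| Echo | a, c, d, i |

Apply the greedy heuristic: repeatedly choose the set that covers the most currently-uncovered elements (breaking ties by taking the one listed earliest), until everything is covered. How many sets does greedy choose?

4

Greedy: pick Bravo (covers 4 new) → pick Delta (covers 3 new) → pick Atlas (covers 1 new) → pick Echo (covers 1 new). Total picks: 4.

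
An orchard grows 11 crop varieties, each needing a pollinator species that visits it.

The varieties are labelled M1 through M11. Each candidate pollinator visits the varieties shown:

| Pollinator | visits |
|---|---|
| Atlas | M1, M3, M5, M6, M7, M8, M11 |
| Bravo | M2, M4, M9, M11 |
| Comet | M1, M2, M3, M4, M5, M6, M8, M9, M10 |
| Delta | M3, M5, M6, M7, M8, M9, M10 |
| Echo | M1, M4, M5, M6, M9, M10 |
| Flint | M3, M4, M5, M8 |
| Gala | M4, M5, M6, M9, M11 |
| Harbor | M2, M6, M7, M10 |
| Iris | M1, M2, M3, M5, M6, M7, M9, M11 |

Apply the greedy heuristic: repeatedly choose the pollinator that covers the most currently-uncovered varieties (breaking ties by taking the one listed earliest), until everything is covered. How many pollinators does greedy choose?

2

Greedy: pick Comet (covers 9 new) → pick Atlas (covers 2 new). Total picks: 2.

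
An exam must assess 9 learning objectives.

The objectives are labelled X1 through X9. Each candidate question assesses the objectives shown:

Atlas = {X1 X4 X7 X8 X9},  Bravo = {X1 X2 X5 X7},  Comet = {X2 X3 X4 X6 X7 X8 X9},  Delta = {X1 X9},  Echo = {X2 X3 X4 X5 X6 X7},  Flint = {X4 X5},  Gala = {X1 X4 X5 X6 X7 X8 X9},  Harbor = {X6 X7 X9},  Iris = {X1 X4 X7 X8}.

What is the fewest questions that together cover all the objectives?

2

Echo and Gala together: Echo ∪ Gala = {X1, X2, X3, X4, X5, X6, X7, X8, X9} — every objective is covered.
No single question has all 9 objectives (the largest, Comet, has 7), so 2 is optimal.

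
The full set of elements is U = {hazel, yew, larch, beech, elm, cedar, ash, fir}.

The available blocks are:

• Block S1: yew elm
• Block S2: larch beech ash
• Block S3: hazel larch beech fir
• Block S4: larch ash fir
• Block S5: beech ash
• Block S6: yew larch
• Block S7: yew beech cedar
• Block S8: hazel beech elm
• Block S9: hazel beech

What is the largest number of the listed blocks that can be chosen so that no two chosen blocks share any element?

S1, S4, S9 are pairwise disjoint (S1={yew,elm}; S4={larch,ash,fir}; S9={hazel,beech}).
Every remaining block overlaps one of these, and no 4 of the listed blocks are pairwise disjoint, so 3 is the maximum.

3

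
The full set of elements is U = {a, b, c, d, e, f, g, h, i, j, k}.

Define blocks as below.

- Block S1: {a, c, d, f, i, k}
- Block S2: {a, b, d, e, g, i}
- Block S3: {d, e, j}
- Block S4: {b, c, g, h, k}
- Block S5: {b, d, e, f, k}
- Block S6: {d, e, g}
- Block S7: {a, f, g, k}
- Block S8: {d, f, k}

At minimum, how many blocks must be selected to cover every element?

S1 and S3 and S4 together: S1 ∪ S3 ∪ S4 = {a, b, c, d, e, f, g, h, i, j, k} — every element is covered.
Only S4 contains h, so S4 is forced; the remaining 6 elements need at least 2 more blocks (each remaining block adds at most 4) — so at least 3 blocks are needed, and 3 is optimal.

3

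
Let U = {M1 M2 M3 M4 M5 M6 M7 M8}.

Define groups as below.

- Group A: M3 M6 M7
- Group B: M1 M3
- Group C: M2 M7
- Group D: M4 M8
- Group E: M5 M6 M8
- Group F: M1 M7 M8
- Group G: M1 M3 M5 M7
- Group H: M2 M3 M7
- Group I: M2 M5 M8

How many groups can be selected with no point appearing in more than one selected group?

3

B, C, D are pairwise disjoint (B={M1,M3}; C={M2,M7}; D={M4,M8}).
Every remaining group overlaps one of these, and no 4 of the listed groups are pairwise disjoint, so 3 is the maximum.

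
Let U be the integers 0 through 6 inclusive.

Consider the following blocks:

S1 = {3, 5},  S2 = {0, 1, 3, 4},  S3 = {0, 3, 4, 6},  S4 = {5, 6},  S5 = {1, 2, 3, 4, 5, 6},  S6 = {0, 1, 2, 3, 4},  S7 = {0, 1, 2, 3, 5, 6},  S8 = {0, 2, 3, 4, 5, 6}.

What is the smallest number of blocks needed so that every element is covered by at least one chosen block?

2

S5 and S6 cover everything between them: the union {0, 1, 2, 3, 4, 5, 6} is all of U.
No single block has all 7 elements (the largest, S5, has 6), so 2 is optimal.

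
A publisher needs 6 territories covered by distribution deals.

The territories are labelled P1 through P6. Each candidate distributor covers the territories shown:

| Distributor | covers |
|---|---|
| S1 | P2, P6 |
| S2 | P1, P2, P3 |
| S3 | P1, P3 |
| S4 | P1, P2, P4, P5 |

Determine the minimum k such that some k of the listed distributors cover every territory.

S1 and S3 and S4 together: S1 ∪ S3 ∪ S4 = {P1, P2, P3, P4, P5, P6} — every territory is covered.
Only S4 contains P4, so S4 is forced; the remaining 2 territories need at least 2 more distributors (each remaining distributor adds at most 1) — so at least 3 distributors are needed, and 3 is optimal.

3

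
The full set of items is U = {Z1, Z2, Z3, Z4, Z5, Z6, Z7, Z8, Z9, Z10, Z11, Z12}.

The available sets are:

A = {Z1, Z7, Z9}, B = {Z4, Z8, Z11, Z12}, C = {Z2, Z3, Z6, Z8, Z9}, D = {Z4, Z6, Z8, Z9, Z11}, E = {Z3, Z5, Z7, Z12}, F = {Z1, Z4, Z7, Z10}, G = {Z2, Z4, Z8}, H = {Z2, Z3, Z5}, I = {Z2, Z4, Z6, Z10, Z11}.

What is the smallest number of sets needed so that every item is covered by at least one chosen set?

Take {B, C, F, H}. Their union is {Z1, Z2, Z3, Z4, Z5, Z6, Z7, Z8, Z9, Z10, Z11, Z12}, which is all 12 items.
No 3 of the 9 sets cover everything (all 84 combinations miss at least one item), so 4 is optimal.

4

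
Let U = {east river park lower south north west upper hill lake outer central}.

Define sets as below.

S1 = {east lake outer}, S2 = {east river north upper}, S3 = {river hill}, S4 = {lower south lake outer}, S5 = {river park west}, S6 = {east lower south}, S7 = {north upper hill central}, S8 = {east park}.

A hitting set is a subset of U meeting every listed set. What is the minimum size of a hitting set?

4

The 4 elements {east, park, south, hill} hit every set.
No choice of 3 elements meets every set, so 4 is the minimum.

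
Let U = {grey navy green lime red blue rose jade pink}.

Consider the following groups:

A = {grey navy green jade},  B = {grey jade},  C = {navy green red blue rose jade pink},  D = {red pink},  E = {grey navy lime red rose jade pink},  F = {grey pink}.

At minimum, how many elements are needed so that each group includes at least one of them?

Take H = {grey, red}. Each listed group contains at least one of these, so H is a hitting set of size 2.
The groups B, D are pairwise disjoint, so any hitting set needs a separate element for each — at least 2. Hence 2 is optimal.

2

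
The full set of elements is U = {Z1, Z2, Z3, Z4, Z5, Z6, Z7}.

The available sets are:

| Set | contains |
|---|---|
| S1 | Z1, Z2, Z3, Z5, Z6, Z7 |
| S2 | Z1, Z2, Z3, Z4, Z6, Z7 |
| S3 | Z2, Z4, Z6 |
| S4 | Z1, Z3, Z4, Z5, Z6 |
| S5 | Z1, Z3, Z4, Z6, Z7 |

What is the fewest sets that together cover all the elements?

Take {S1, S4}. Their union is {Z1, Z2, Z3, Z4, Z5, Z6, Z7}, which is all 7 elements.
No single set has all 7 elements (the largest, S1, has 6), so 2 is optimal.

2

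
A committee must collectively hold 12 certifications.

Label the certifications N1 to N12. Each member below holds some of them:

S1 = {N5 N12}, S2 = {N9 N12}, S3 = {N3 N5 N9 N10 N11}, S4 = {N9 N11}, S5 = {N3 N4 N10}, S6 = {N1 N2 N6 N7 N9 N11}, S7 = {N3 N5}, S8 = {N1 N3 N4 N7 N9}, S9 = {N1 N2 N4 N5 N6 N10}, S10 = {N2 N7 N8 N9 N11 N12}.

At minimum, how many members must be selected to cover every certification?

Take {S7, S9, S10}. Their union is {N1, N2, N3, N4, N5, N6, N7, N8, N9, N10, N11, N12}, which is all 12 certifications.
Only S10 contains N8, so S10 is forced; the remaining 6 certifications need at least 2 more members (each remaining member adds at most 5) — so at least 3 members are needed, and 3 is optimal.

3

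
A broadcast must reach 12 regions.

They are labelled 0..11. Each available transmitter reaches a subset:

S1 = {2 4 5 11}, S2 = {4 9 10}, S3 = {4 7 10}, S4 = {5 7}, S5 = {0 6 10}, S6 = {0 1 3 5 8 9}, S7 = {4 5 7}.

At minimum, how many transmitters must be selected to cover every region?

4

S1 and S3 and S5 and S6 together: S1 ∪ S3 ∪ S5 ∪ S6 = {0, 1, 2, 3, 4, 5, 6, 7, 8, 9, 10, 11} — every region is covered.
No 3 of the 7 transmitters cover everything (all 35 combinations miss at least one region), so 4 is optimal.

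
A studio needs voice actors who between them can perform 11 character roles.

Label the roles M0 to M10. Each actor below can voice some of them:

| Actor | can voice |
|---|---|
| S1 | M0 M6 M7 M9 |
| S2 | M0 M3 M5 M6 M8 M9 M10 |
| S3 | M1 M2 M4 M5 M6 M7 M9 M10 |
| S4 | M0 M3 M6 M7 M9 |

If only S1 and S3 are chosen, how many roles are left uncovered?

2

Union of S1, S3 = {M0, M1, M2, M4, M5, M6, M7, M9, M10}.
Not covered: M3, M8 — 2 roles.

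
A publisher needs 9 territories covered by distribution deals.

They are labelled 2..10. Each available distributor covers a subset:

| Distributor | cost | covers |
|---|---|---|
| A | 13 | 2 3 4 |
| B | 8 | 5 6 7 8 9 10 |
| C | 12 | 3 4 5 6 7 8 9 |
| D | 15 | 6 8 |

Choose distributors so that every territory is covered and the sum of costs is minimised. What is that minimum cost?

21

A, B together cover every territory (A ∪ B = {2, 3, 4, 5, 6, 7, 8, 9, 10}); total cost 13 + 8 = 21.
No covering selection has total cost below 21.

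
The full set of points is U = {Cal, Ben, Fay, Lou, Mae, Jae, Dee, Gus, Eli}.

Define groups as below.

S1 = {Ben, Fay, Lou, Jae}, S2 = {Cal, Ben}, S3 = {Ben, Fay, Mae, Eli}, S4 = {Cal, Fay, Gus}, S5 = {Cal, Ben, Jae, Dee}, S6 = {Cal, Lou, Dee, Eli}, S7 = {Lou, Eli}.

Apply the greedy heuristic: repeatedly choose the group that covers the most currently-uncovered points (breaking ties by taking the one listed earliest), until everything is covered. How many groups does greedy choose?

4

Greedy: pick S1 (covers 4 new) → pick S6 (covers 3 new) → pick S3 (covers 1 new) → pick S4 (covers 1 new). Total picks: 4.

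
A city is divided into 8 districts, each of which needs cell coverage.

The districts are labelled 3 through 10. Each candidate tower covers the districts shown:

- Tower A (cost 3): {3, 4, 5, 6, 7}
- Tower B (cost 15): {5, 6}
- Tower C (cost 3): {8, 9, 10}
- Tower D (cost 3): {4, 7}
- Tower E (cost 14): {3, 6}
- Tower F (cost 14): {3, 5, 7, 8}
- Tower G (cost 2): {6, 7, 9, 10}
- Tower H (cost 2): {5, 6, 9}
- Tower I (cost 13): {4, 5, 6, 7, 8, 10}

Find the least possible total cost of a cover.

A, C together cover every district (A ∪ C = {3, 4, 5, 6, 7, 8, 9, 10}); total cost 3 + 3 = 6.
The greedy pick G, A, C costs 8; no covering selection beats 6.

6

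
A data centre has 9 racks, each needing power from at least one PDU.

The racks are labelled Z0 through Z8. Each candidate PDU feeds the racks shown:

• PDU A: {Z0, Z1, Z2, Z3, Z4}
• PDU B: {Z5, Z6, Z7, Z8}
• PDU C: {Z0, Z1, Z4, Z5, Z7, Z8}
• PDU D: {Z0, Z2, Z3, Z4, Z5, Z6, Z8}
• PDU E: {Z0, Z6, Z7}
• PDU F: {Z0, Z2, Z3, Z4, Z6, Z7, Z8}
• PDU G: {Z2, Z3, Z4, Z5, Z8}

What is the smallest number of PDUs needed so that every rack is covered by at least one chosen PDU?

Take {C, D}. Their union is {Z0, Z1, Z2, Z3, Z4, Z5, Z6, Z7, Z8}, which is all 9 racks.
No single PDU has all 9 racks (the largest, D, has 7), so 2 is optimal.

2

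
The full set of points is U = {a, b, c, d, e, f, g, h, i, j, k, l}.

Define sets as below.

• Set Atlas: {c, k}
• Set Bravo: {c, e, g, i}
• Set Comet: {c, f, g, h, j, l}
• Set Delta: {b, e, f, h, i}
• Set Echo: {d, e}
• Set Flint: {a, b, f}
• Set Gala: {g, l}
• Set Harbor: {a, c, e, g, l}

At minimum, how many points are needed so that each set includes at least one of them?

4

T = {e, f, g, k} meets every set (each contains at least one member of T), and |T| = 4.
The sets Atlas, Echo, Flint, Gala are pairwise disjoint, so any hitting set needs a separate point for each — at least 4. Hence 4 is optimal.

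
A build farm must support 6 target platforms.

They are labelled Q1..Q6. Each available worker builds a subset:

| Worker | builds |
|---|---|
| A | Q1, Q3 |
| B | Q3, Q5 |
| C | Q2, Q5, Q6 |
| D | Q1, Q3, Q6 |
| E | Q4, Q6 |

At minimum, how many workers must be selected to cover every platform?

3

Take {A, C, E}. Their union is {Q1, Q2, Q3, Q4, Q5, Q6}, which is all 6 platforms.
Only C contains Q2, so C is forced; the remaining 3 platforms need at least 2 more workers (each remaining worker adds at most 2) — so at least 3 workers are needed, and 3 is optimal.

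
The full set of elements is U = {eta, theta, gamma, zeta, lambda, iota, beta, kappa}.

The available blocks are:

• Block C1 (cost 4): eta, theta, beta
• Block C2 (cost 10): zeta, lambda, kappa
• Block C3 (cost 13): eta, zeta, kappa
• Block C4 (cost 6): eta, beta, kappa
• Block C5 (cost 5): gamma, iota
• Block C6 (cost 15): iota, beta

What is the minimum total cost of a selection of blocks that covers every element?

C1, C2, C5 together cover every element (C1 ∪ C2 ∪ C5 = {eta, theta, gamma, zeta, lambda, iota, beta, kappa}); total cost 4 + 10 + 5 = 19.
No covering selection has total cost below 19.

19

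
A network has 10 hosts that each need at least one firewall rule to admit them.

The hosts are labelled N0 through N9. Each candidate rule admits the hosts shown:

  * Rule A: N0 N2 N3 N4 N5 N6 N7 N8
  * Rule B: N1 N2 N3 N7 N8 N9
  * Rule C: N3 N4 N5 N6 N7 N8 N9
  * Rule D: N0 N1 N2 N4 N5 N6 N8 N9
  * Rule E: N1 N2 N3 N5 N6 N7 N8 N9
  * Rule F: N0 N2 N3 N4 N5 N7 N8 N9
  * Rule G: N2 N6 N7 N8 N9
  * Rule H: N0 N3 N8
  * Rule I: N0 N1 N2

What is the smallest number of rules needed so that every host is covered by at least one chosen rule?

2

C and I together: C ∪ I = {N0, N1, N2, N3, N4, N5, N6, N7, N8, N9} — every host is covered.
No single rule has all 10 hosts (the largest, A, has 8), so 2 is optimal.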